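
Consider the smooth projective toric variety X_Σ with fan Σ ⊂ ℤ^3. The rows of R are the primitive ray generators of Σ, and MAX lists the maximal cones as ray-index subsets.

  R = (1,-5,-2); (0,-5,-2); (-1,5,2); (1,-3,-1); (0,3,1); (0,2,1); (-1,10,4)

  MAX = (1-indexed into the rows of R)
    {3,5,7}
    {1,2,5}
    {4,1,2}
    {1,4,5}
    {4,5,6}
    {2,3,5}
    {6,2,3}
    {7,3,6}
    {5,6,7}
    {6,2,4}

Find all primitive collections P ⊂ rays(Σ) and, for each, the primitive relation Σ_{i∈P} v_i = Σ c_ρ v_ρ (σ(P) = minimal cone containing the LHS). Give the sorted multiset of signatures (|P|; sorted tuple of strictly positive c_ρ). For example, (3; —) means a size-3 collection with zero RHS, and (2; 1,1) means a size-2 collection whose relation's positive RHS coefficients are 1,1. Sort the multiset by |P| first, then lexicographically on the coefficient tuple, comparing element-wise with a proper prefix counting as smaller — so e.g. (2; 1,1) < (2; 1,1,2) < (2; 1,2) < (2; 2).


Σ has 9 primitive collections:

  P = {1,3}:  v_{1} + v_{3} = 0  so sig = (2; —)
  P = {1,6}:  v_{1} + v_{6} = v_{4}  so sig = (2; 1)
  P = {2,7}:  v_{2} + v_{7} = v_{3}  so sig = (2; 1)
  P = {3,4}:  v_{3} + v_{4} = v_{6}  so sig = (2; 1)
  P = {1,7}:  v_{1} + v_{7} = v_{5} + v_{6}  so sig = (2; 1,1)
  P = {4,7}:  v_{4} + v_{7} = v_{5} + 2·v_{6}  so sig = (2; 1,2)
  P = {2,5,6}:  v_{2} + v_{5} + v_{6} = 0  so sig = (3; —)
  P = {2,4,5}:  v_{2} + v_{4} + v_{5} = v_{1}  so sig = (3; 1)
  P = {3,5,6}:  v_{3} + v_{5} + v_{6} = v_{7}  so sig = (3; 1)

Sorted signature multiset PRS(X):
    |P|=2: 6 collections, coeffs (), (1), (1), (1), (1,1), (1,2)
    |P|=3: 3 collections, coeffs (), (1), (1)


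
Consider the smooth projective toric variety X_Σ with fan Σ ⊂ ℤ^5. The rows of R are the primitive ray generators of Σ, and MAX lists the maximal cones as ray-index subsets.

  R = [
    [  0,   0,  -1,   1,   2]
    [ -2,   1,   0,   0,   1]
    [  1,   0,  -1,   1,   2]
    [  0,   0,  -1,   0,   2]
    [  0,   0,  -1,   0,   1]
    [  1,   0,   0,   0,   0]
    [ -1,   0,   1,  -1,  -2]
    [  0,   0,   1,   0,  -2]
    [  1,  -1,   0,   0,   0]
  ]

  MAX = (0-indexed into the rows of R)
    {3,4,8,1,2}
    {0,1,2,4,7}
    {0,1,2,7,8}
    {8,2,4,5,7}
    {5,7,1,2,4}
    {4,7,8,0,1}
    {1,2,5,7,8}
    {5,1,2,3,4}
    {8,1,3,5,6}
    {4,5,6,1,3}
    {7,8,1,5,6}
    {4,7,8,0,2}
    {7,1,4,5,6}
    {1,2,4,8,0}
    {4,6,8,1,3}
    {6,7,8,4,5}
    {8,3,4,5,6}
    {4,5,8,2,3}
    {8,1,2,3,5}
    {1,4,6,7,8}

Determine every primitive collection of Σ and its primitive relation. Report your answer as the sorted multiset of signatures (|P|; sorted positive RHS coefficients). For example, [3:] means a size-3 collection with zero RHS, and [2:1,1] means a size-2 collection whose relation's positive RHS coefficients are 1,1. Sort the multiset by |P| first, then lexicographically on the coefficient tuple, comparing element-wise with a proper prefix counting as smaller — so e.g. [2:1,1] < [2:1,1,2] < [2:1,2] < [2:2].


The 7 primitive collections of Σ (r=9, n=5):

  P={2,6}:  v_{2} + v_{6} = 0 ; sig = [2:]
  P={3,7}:  v_{3} + v_{7} = 0 ; sig = [2:]
  P={0,5}:  v_{0} + v_{5} = v_{2} ; sig = [2:1]
  P={0,3}:  v_{0} + v_{3} = v_{1} + v_{2} + v_{4} + v_{8} ; sig = [2:1,1,1,1]
  P={0,6}:  v_{0} + v_{6} = v_{1} + v_{4} + v_{7} + v_{8} ; sig = [2:1,1,1,1]
  P={1,4,5,8}:  v_{1} + v_{4} + v_{5} + v_{8} = v_{3} ; sig = [4:1]
  P={1,2,4,7,8}:  v_{1} + v_{2} + v_{4} + v_{7} + v_{8} = v_{0} ; sig = [5:1]

Sorted signature multiset PRS(X):
{ [2:] ×2,  [2:1],  [2:1,1,1,1] ×2,  [4:1],  [5:1] }


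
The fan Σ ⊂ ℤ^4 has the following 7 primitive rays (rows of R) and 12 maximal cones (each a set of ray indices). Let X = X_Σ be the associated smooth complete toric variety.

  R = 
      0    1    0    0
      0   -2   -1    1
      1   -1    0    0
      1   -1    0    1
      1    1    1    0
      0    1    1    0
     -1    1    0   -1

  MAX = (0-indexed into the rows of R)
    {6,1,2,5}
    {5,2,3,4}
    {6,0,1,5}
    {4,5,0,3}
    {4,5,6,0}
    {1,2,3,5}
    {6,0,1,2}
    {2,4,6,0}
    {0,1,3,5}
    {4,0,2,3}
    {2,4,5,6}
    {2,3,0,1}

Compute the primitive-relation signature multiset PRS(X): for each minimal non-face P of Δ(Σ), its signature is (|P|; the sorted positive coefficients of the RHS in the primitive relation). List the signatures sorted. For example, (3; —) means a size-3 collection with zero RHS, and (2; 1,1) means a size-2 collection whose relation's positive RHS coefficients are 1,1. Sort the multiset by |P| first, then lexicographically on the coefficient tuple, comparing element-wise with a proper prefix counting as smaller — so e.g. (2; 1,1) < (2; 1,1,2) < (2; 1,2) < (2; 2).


3 collections generate NE(X_Σ); each relation:

  {3,6}:  v_{3} + v_{6} = 0 — sig = (2; —)
  {1,4}:  v_{1} + v_{4} = v_{3} — sig = (2; 1)
  {0,2,5}:  v_{0} + v_{2} + v_{5} = v_{4} — sig = (3; 1)

Hence PRS(X_Σ) =
    (2; —)
    (2; 1)
    (3; 1)


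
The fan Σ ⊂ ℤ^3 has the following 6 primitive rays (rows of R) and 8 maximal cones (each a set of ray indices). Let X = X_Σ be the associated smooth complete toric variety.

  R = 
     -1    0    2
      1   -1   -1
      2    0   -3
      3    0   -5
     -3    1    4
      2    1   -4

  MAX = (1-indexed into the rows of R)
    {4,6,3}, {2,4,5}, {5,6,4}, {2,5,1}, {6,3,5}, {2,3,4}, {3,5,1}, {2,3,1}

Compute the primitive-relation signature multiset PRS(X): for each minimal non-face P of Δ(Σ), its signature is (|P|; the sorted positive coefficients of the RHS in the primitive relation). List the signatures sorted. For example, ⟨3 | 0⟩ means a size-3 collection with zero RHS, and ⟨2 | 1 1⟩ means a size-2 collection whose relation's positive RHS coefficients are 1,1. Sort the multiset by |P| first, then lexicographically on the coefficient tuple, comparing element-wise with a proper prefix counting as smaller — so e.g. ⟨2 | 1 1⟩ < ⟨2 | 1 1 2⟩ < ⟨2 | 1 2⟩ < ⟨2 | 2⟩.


Primitive collections (5):

  P={1,4}:  v_{1} + v_{4} = v_{3} ; sig = ⟨2 | 1⟩
  P={2,6}:  v_{2} + v_{6} = v_{4} ; sig = ⟨2 | 1⟩
  P={1,6}:  v_{1} + v_{6} = 2·v_{3} + v_{5} ; sig = ⟨2 | 1 2⟩
  P={2,3,5}:  v_{2} + v_{3} + v_{5} = 0 ; sig = ⟨3 | 0⟩
  P={3,4,5}:  v_{3} + v_{4} + v_{5} = v_{6} ; sig = ⟨3 | 1⟩

Hence PRS(X_Σ) =
{ ⟨2 | 1⟩ ×2,  ⟨2 | 1 2⟩,  ⟨3 | 0⟩,  ⟨3 | 1⟩ }


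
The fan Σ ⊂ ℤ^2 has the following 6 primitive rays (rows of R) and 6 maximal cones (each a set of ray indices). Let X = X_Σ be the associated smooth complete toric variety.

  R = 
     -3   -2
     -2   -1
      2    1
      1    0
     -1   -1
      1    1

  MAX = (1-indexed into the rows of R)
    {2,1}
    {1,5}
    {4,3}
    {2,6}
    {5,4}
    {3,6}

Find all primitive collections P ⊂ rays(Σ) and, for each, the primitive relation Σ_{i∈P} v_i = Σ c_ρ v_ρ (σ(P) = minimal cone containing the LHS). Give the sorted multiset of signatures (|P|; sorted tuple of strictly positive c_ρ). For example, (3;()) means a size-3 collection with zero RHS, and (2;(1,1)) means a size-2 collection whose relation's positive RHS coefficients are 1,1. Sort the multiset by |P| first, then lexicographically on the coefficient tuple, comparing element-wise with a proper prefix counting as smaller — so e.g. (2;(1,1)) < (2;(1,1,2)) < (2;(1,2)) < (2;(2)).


Δ(Σ) — 6 vertices, 9 min non-faces:

  P={2,3}:  v_{2} + v_{3} = 0  so sig = (2;())
  P={5,6}:  v_{5} + v_{6} = 0  so sig = (2;())
  P={1,3}:  v_{1} + v_{3} = v_{5}  so sig = (2;(1))
  P={1,6}:  v_{1} + v_{6} = v_{2}  so sig = (2;(1))
  P={2,4}:  v_{2} + v_{4} = v_{5}  so sig = (2;(1))
  P={2,5}:  v_{2} + v_{5} = v_{1}  so sig = (2;(1))
  P={3,5}:  v_{3} + v_{5} = v_{4}  so sig = (2;(1))
  P={4,6}:  v_{4} + v_{6} = v_{3}  so sig = (2;(1))
  P={1,4}:  v_{1} + v_{4} = 2·v_{5}  so sig = (2;(2))

Sorted signature multiset PRS(X):
    |P|=2: 9 collections, coeffs (), (), (1), (1), (1), (1), (1), (1), (2)


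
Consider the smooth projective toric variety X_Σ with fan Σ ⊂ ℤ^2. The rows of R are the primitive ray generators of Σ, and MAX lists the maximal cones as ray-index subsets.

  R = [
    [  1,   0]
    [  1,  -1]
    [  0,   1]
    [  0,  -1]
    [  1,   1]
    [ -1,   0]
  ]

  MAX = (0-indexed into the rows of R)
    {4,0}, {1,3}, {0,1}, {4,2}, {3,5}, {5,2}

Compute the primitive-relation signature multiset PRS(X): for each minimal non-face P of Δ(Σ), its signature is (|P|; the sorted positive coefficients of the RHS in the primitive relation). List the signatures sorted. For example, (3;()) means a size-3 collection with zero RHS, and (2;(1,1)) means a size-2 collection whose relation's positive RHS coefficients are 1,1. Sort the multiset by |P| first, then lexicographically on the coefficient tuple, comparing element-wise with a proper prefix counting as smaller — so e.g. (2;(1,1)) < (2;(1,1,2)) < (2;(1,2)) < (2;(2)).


The 9 primitive collections of Σ (r=6, n=2):

  {0,5}:  v_{0} + v_{5} = 0  so sig = (2;())
  {2,3}:  v_{2} + v_{3} = 0  so sig = (2;())
  {0,2}:  v_{0} + v_{2} = v_{4}  so sig = (2;(1))
  {0,3}:  v_{0} + v_{3} = v_{1}  so sig = (2;(1))
  {1,2}:  v_{1} + v_{2} = v_{0}  so sig = (2;(1))
  {1,5}:  v_{1} + v_{5} = v_{3}  so sig = (2;(1))
  {3,4}:  v_{3} + v_{4} = v_{0}  so sig = (2;(1))
  {4,5}:  v_{4} + v_{5} = v_{2}  so sig = (2;(1))
  {1,4}:  v_{1} + v_{4} = 2·v_{0}  so sig = (2;(2))

Signatures (|P|; sorted positive RHS coefficients), sorted:
{ (2;()) ×2,  (2;(1)) ×6,  (2;(2)) }


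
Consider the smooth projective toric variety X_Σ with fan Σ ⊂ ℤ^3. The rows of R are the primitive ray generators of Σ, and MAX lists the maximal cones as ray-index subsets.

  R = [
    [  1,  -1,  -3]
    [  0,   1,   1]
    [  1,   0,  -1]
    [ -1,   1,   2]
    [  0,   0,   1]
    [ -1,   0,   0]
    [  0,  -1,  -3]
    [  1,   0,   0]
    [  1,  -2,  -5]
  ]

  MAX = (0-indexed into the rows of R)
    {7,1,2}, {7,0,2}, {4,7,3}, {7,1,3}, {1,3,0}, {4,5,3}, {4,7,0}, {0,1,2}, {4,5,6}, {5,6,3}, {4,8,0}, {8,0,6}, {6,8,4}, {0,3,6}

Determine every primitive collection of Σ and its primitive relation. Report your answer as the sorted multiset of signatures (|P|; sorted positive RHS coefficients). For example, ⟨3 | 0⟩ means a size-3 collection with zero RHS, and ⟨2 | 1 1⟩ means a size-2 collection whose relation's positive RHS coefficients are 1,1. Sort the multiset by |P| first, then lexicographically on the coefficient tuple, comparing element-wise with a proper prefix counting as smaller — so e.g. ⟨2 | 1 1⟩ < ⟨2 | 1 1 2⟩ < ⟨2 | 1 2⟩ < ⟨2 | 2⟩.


The 20 primitive collections of Σ (r=9, n=3):

  P = {5,7}:  v_{5} + v_{7} = 0  →  sig = ⟨2 | 0⟩
  P = {0,5}:  v_{0} + v_{5} = v_{6}  →  sig = ⟨2 | 1⟩
  P = {2,3}:  v_{2} + v_{3} = v_{1}  →  sig = ⟨2 | 1⟩
  P = {2,4}:  v_{2} + v_{4} = v_{7}  →  sig = ⟨2 | 1⟩
  P = {3,8}:  v_{3} + v_{8} = v_{6}  →  sig = ⟨2 | 1⟩
  P = {6,7}:  v_{6} + v_{7} = v_{0}  →  sig = ⟨2 | 1⟩
  P = {1,4}:  v_{1} + v_{4} = v_{3} + v_{7}  →  sig = ⟨2 | 1 1⟩
  P = {2,5}:  v_{2} + v_{5} = v_{0} + v_{3}  →  sig = ⟨2 | 1 1⟩
  P = {1,5}:  v_{1} + v_{5} = v_{0} + 2·v_{3}  →  sig = ⟨2 | 1 2⟩
  P = {1,8}:  v_{1} + v_{8} = 2·v_{0} + v_{3}  →  sig = ⟨2 | 1 2⟩
  P = {2,6}:  v_{2} + v_{6} = 2·v_{0} + v_{3}  →  sig = ⟨2 | 1 2⟩
  P = {5,8}:  v_{5} + v_{8} = v_{4} + 2·v_{6}  →  sig = ⟨2 | 1 2⟩
  P = {7,8}:  v_{7} + v_{8} = 2·v_{0} + v_{4}  →  sig = ⟨2 | 1 2⟩
  P = {2,8}:  v_{2} + v_{8} = 2·v_{0}  →  sig = ⟨2 | 2⟩
  P = {1,6}:  v_{1} + v_{6} = 2·v_{0} + 2·v_{3}  →  sig = ⟨2 | 2 2⟩
  P = {0,3,4}:  v_{0} + v_{3} + v_{4} = 0  →  sig = ⟨3 | 0⟩
  P = {0,3,7}:  v_{0} + v_{3} + v_{7} = v_{2}  →  sig = ⟨3 | 1⟩
  P = {0,4,6}:  v_{0} + v_{4} + v_{6} = v_{8}  →  sig = ⟨3 | 1⟩
  P = {3,4,6}:  v_{3} + v_{4} + v_{6} = v_{5}  →  sig = ⟨3 | 1⟩
  P = {0,1,7}:  v_{0} + v_{1} + v_{7} = 2·v_{2}  →  sig = ⟨3 | 2⟩

Signatures (|P|; sorted positive RHS coefficients), sorted:
{ ⟨2 | 0⟩,  ⟨2 | 1⟩ ×5,  ⟨2 | 1 1⟩ ×2,  ⟨2 | 1 2⟩ ×5,  ⟨2 | 2⟩,  ⟨2 | 2 2⟩,  ⟨3 | 0⟩,  ⟨3 | 1⟩ ×3,  ⟨3 | 2⟩ }


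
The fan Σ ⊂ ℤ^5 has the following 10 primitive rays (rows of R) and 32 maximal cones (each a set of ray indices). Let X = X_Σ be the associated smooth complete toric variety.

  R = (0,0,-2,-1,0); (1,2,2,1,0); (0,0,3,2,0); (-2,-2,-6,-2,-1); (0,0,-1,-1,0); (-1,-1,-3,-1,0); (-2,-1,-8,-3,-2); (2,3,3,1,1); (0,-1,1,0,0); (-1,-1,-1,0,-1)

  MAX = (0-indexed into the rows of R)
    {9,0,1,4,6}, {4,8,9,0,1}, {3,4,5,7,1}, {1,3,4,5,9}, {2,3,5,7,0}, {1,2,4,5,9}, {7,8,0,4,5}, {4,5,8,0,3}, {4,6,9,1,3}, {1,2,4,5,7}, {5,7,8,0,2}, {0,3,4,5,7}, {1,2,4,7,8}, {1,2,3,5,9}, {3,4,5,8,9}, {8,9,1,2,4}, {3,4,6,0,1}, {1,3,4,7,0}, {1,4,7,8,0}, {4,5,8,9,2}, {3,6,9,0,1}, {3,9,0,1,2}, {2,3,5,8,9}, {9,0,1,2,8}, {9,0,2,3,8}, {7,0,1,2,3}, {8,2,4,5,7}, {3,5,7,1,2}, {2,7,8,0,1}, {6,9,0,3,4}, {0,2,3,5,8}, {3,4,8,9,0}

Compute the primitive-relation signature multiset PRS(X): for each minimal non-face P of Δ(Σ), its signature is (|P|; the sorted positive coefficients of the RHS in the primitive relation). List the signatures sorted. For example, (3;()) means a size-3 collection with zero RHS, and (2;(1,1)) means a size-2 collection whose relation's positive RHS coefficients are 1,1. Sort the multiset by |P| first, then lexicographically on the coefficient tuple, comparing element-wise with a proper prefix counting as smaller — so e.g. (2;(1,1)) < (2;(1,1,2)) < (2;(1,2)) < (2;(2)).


13 collections generate NE(X_Σ); each relation:

  P = {7,9}:  v_{7} + v_{9} = v_{1} — sig = (2;(1))
  P = {2,6}:  v_{2} + v_{6} = v_{1} + v_{3} + v_{9} — sig = (2;(1,1,1))
  P = {6,7}:  v_{6} + v_{7} = v_{0} + 2·v_{1} + v_{3} + v_{4} — sig = (2;(1,1,1,2))
  P = {5,6}:  v_{5} + v_{6} = v_{1} + 2·v_{3} + v_{4} — sig = (2;(1,1,2))
  P = {6,8}:  v_{6} + v_{8} = 2·v_{0} + v_{4} + 2·v_{9} — sig = (2;(1,2,2))
  P = {0,2,4}:  v_{0} + v_{2} + v_{4} = 0 — sig = (3;())
  P = {1,5,8}:  v_{1} + v_{5} + v_{8} = 0 — sig = (3;())
  P = {0,5,9}:  v_{0} + v_{5} + v_{9} = v_{3} — sig = (3;(1))
  P = {3,7,8}:  v_{3} + v_{7} + v_{8} = v_{0} — sig = (3;(1))
  P = {0,1,5}:  v_{0} + v_{1} + v_{5} = v_{3} + v_{7} — sig = (3;(1,1))
  P = {1,3,8}:  v_{1} + v_{3} + v_{8} = v_{0} + v_{9} — sig = (3;(1,1))
  P = {2,3,4}:  v_{2} + v_{3} + v_{4} = v_{5} + v_{9} — sig = (3;(1,1))
  P = {0,1,3,4,9}:  v_{0} + v_{1} + v_{3} + v_{4} + v_{9} = v_{6} — sig = (5;(1))

so the primitive-relation signature multiset is
[(2;(1)), (2;(1,1,1)), (2;(1,1,1,2)), (2;(1,1,2)), (2;(1,2,2)), (3;()), (3;()), (3;(1)), (3;(1)), (3;(1,1)), (3;(1,1)), (3;(1,1)), (5;(1))]


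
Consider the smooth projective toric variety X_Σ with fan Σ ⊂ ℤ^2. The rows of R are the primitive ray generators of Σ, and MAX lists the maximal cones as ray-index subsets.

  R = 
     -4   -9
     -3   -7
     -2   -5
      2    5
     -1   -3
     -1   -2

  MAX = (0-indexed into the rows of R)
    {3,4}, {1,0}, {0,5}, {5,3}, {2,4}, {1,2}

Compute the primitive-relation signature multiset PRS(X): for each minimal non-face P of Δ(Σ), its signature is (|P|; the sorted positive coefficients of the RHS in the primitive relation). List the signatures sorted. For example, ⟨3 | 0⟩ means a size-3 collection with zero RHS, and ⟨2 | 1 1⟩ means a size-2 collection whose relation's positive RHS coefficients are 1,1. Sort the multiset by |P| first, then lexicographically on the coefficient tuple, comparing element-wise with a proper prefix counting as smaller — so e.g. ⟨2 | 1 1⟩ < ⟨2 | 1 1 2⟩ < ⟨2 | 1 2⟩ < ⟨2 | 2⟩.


Σ has 9 primitive collections:

  {2,3}:  v_{2} + v_{3} = 0  ⟹  sig = ⟨2 | 0⟩
  {1,3}:  v_{1} + v_{3} = v_{5}  ⟹  sig = ⟨2 | 1⟩
  {1,5}:  v_{1} + v_{5} = v_{0}  ⟹  sig = ⟨2 | 1⟩
  {2,5}:  v_{2} + v_{5} = v_{1}  ⟹  sig = ⟨2 | 1⟩
  {4,5}:  v_{4} + v_{5} = v_{2}  ⟹  sig = ⟨2 | 1⟩
  {0,4}:  v_{0} + v_{4} = v_{1} + v_{2}  ⟹  sig = ⟨2 | 1 1⟩
  {0,2}:  v_{0} + v_{2} = 2·v_{1}  ⟹  sig = ⟨2 | 2⟩
  {0,3}:  v_{0} + v_{3} = 2·v_{5}  ⟹  sig = ⟨2 | 2⟩
  {1,4}:  v_{1} + v_{4} = 2·v_{2}  ⟹  sig = ⟨2 | 2⟩

Signatures (|P|; sorted positive RHS coefficients), sorted:
{ ⟨2 | 0⟩,  ⟨2 | 1⟩ ×4,  ⟨2 | 1 1⟩,  ⟨2 | 2⟩ ×3 }


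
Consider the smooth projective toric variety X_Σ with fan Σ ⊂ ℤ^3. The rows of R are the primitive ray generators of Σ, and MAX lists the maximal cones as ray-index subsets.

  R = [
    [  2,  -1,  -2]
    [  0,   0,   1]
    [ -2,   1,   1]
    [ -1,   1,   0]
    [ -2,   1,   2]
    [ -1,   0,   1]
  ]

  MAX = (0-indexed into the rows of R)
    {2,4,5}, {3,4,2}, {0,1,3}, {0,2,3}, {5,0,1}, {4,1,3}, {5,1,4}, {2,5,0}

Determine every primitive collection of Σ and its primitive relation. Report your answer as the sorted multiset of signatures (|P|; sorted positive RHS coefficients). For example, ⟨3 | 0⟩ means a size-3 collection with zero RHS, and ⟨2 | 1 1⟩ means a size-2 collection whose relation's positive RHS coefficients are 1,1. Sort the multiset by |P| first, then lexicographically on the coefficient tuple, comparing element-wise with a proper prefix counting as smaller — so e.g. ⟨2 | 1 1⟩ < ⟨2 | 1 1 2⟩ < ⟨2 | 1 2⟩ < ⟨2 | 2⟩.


Σ has 3 primitive collections:

  P={0,4}:  v_{0} + v_{4} = 0  ⇒ sig = ⟨2 | 0⟩
  P={1,2}:  v_{1} + v_{2} = v_{4}  ⇒ sig = ⟨2 | 1⟩
  P={3,5}:  v_{3} + v_{5} = v_{2}  ⇒ sig = ⟨2 | 1⟩

Sorted signature multiset PRS(X):
    |P|=2: 3 collections, coeffs (), (1), (1)


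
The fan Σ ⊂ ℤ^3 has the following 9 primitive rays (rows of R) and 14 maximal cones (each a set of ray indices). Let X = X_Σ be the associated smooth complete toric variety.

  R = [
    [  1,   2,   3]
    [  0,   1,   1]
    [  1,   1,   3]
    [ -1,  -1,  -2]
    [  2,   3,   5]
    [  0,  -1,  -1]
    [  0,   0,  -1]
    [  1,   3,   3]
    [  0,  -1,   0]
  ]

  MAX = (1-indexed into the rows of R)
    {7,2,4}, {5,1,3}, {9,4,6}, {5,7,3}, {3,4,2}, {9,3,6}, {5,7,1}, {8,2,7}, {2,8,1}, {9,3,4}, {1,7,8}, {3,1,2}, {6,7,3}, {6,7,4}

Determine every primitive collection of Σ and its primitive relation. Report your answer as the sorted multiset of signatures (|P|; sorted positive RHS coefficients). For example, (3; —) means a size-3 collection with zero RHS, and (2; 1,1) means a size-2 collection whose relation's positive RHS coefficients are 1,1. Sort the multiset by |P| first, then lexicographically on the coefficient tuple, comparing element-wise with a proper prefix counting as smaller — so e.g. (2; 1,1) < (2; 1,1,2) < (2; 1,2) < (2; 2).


The 20 primitive collections of Σ (r=9, n=3):

  P = {2,6}:  v_{2} + v_{6} = 0 ; sig = (2; —)
  P = {1,4}:  v_{1} + v_{4} = v_{2} ; sig = (2; 1)
  P = {1,9}:  v_{1} + v_{9} = v_{3} ; sig = (2; 1)
  P = {4,5}:  v_{4} + v_{5} = v_{1} ; sig = (2; 1)
  P = {7,9}:  v_{7} + v_{9} = v_{6} ; sig = (2; 1)
  P = {8,9}:  v_{8} + v_{9} = v_{1} ; sig = (2; 1)
  P = {1,6}:  v_{1} + v_{6} = v_{3} + v_{7} ; sig = (2; 1,1)
  P = {2,9}:  v_{2} + v_{9} = v_{3} + v_{4} ; sig = (2; 1,1)
  P = {6,8}:  v_{6} + v_{8} = v_{1} + v_{7} ; sig = (2; 1,1)
  P = {4,8}:  v_{4} + v_{8} = 2·v_{2} + v_{7} ; sig = (2; 1,2)
  P = {5,9}:  v_{5} + v_{9} = 2·v_{3} + v_{7} ; sig = (2; 1,2)
  P = {5,8}:  v_{5} + v_{8} = 3·v_{1} + v_{7} ; sig = (2; 1,3)
  P = {2,5}:  v_{2} + v_{5} = 2·v_{1} ; sig = (2; 2)
  P = {3,8}:  v_{3} + v_{8} = 2·v_{1} ; sig = (2; 2)
  P = {5,6}:  v_{5} + v_{6} = 2·v_{3} + 2·v_{7} ; sig = (2; 2,2)
  P = {3,4,7}:  v_{3} + v_{4} + v_{7} = 0 ; sig = (3; —)
  P = {1,2,7}:  v_{1} + v_{2} + v_{7} = v_{8} ; sig = (3; 1)
  P = {1,3,7}:  v_{1} + v_{3} + v_{7} = v_{5} ; sig = (3; 1)
  P = {2,3,7}:  v_{2} + v_{3} + v_{7} = v_{1} ; sig = (3; 1)
  P = {3,4,6}:  v_{3} + v_{4} + v_{6} = v_{9} ; sig = (3; 1)

Sorted signature multiset PRS(X):
[(2; —), (2; 1), (2; 1), (2; 1), (2; 1), (2; 1), (2; 1,1), (2; 1,1), (2; 1,1), (2; 1,2), (2; 1,2), (2; 1,3), (2; 2), (2; 2), (2; 2,2), (3; —), (3; 1), (3; 1), (3; 1), (3; 1)]


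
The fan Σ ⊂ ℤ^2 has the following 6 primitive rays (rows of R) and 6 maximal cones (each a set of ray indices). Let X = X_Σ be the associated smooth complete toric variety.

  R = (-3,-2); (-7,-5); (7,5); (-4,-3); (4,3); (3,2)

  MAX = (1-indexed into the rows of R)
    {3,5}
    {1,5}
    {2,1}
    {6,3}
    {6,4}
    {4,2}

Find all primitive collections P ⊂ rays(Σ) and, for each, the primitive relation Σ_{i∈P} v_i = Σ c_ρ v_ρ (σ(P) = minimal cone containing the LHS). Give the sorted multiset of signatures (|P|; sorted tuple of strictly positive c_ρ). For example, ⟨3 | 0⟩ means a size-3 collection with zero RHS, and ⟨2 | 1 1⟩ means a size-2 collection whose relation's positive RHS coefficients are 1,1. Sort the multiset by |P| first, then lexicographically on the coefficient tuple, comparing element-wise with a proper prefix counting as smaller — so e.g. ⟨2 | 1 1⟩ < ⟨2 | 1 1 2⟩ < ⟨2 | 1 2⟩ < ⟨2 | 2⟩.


Minimal non-faces — 9 found among 6 rays, 6 max cones:

  P = {1,6}:  v_{1} + v_{6} = 0 — sig = ⟨2 | 0⟩
  P = {2,3}:  v_{2} + v_{3} = 0 — sig = ⟨2 | 0⟩
  P = {4,5}:  v_{4} + v_{5} = 0 — sig = ⟨2 | 0⟩
  P = {1,3}:  v_{1} + v_{3} = v_{5} — sig = ⟨2 | 1⟩
  P = {1,4}:  v_{1} + v_{4} = v_{2} — sig = ⟨2 | 1⟩
  P = {2,5}:  v_{2} + v_{5} = v_{1} — sig = ⟨2 | 1⟩
  P = {2,6}:  v_{2} + v_{6} = v_{4} — sig = ⟨2 | 1⟩
  P = {3,4}:  v_{3} + v_{4} = v_{6} — sig = ⟨2 | 1⟩
  P = {5,6}:  v_{5} + v_{6} = v_{3} — sig = ⟨2 | 1⟩

so the primitive-relation signature multiset is
    ⟨2 | 0⟩
    ⟨2 | 0⟩
    ⟨2 | 0⟩
    ⟨2 | 1⟩
    ⟨2 | 1⟩
    ⟨2 | 1⟩
    ⟨2 | 1⟩
    ⟨2 | 1⟩
    ⟨2 | 1⟩


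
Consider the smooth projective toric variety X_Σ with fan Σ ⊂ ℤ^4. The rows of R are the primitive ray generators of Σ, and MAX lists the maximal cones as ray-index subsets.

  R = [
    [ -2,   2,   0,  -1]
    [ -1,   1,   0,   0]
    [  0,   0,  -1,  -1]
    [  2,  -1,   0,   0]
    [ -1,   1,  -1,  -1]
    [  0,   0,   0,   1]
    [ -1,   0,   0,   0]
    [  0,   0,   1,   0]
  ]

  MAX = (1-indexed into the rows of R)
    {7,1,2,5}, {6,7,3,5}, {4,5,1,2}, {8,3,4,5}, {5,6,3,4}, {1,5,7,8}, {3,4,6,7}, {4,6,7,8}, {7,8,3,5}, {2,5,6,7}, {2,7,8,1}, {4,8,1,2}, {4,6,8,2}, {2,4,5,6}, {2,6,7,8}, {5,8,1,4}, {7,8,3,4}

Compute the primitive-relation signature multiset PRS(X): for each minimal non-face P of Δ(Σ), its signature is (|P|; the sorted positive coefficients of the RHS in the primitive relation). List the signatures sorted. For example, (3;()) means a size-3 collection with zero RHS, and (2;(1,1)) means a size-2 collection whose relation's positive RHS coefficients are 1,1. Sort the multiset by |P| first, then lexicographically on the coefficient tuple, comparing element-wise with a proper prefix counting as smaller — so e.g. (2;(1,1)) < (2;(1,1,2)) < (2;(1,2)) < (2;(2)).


9 collections generate NE(X_Σ); each relation:

  {2,3}:  v_{2} + v_{3} = v_{5} ; sig = (2;(1))
  {1,3}:  v_{1} + v_{3} = 2·v_{5} + v_{8} ; sig = (2;(1,2))
  {1,6}:  v_{1} + v_{6} = 2·v_{2} ; sig = (2;(2))
  {2,4,7}:  v_{2} + v_{4} + v_{7} = 0 ; sig = (3;())
  {3,6,8}:  v_{3} + v_{6} + v_{8} = 0 ; sig = (3;())
  {2,5,8}:  v_{2} + v_{5} + v_{8} = v_{1} ; sig = (3;(1))
  {4,5,7}:  v_{4} + v_{5} + v_{7} = v_{3} ; sig = (3;(1))
  {5,6,8}:  v_{5} + v_{6} + v_{8} = v_{2} ; sig = (3;(1))
  {1,4,7}:  v_{1} + v_{4} + v_{7} = v_{5} + v_{8} ; sig = (3;(1,1))

Hence PRS(X_Σ) =
    |P|=2: 3 collections, coeffs (1), (1,2), (2)
    |P|=3: 6 collections, coeffs (), (), (1), (1), (1), (1,1)


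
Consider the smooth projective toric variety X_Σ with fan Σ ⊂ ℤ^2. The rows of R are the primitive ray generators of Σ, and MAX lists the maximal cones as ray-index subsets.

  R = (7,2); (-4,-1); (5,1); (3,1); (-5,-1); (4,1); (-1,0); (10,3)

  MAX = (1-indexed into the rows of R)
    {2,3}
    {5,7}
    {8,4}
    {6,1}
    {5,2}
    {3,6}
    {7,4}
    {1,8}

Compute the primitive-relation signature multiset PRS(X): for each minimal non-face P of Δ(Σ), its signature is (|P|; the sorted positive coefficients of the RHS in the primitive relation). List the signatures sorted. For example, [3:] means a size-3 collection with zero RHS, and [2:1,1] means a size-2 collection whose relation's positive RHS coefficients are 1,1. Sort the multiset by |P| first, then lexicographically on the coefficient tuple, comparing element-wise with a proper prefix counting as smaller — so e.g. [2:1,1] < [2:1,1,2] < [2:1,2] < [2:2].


Δ(Σ) — 8 vertices, 20 min non-faces:

  P={2,6}:  v_{2} + v_{6} = 0 ; sig = [2:]
  P={3,5}:  v_{3} + v_{5} = 0 ; sig = [2:]
  P={1,2}:  v_{1} + v_{2} = v_{4} ; sig = [2:1]
  P={1,4}:  v_{1} + v_{4} = v_{8} ; sig = [2:1]
  P={2,4}:  v_{2} + v_{4} = v_{7} ; sig = [2:1]
  P={2,7}:  v_{2} + v_{7} = v_{5} ; sig = [2:1]
  P={3,7}:  v_{3} + v_{7} = v_{6} ; sig = [2:1]
  P={4,6}:  v_{4} + v_{6} = v_{1} ; sig = [2:1]
  P={5,6}:  v_{5} + v_{6} = v_{7} ; sig = [2:1]
  P={6,7}:  v_{6} + v_{7} = v_{4} ; sig = [2:1]
  P={1,5}:  v_{1} + v_{5} = v_{4} + v_{7} ; sig = [2:1,1]
  P={3,8}:  v_{3} + v_{8} = v_{1} + 2·v_{6} ; sig = [2:1,2]
  P={5,8}:  v_{5} + v_{8} = 2·v_{4} + v_{7} ; sig = [2:1,2]
  P={1,7}:  v_{1} + v_{7} = 2·v_{4} ; sig = [2:2]
  P={2,8}:  v_{2} + v_{8} = 2·v_{4} ; sig = [2:2]
  P={3,4}:  v_{3} + v_{4} = 2·v_{6} ; sig = [2:2]
  P={4,5}:  v_{4} + v_{5} = 2·v_{7} ; sig = [2:2]
  P={6,8}:  v_{6} + v_{8} = 2·v_{1} ; sig = [2:2]
  P={1,3}:  v_{1} + v_{3} = 3·v_{6} ; sig = [2:3]
  P={7,8}:  v_{7} + v_{8} = 3·v_{4} ; sig = [2:3]

Signatures (|P|; sorted positive RHS coefficients), sorted:
{ [2:] ×2,  [2:1] ×8,  [2:1,1],  [2:1,2] ×2,  [2:2] ×5,  [2:3] ×2 }


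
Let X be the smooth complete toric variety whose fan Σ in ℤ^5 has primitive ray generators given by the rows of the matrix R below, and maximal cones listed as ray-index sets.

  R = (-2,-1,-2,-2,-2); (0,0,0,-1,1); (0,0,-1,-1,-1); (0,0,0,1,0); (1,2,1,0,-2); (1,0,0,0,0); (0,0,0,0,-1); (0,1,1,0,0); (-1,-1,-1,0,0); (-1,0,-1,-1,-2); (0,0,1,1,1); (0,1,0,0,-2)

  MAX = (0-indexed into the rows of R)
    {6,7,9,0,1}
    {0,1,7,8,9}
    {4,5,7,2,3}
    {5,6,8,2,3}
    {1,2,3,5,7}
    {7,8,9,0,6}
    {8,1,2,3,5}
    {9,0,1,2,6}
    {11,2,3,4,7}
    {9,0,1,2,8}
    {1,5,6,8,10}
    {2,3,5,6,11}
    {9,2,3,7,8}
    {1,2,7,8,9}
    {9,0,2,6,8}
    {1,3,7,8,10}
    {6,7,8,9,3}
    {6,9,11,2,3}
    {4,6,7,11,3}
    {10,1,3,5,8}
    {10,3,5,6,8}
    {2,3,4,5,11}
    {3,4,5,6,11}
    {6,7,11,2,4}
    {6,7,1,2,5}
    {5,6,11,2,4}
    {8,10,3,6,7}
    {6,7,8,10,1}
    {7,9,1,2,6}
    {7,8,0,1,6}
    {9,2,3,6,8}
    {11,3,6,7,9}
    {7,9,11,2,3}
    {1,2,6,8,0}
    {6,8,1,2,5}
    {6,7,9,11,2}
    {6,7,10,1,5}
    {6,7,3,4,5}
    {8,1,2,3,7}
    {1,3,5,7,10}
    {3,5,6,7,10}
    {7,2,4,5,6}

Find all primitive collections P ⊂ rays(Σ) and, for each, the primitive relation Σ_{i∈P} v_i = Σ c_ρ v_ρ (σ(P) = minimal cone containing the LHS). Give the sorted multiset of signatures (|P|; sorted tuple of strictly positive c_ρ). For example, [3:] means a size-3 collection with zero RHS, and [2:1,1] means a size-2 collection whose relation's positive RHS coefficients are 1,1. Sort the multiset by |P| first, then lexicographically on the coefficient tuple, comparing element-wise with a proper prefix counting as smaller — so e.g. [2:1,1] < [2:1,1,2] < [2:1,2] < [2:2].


Σ has 24 primitive collections:

  • {2,10}:  v_{2} + v_{10} = 0 — sig = [2:]
  • {4,8}:  v_{4} + v_{8} = v_{11} — sig = [2:1]
  • {0,3}:  v_{0} + v_{3} = v_{8} + v_{9} — sig = [2:1,1]
  • {1,11}:  v_{1} + v_{11} = v_{2} + v_{7} — sig = [2:1,1]
  • {5,9}:  v_{5} + v_{9} = v_{2} + v_{6} — sig = [2:1,1]
  • {8,11}:  v_{8} + v_{11} = v_{3} + v_{9} — sig = [2:1,1]
  • {9,10}:  v_{9} + v_{10} = v_{6} + v_{7} + v_{8} — sig = [2:1,1,1]
  • {10,11}:  v_{10} + v_{11} = v_{3} + v_{6} + v_{7} — sig = [2:1,1,1]
  • {0,4}:  v_{0} + v_{4} = v_{2} + v_{6} + v_{7} + v_{9} — sig = [2:1,1,1,1]
  • {4,9}:  v_{4} + v_{9} = v_{2} + v_{6} + v_{7} + v_{11} — sig = [2:1,1,1,1]
  • {0,5}:  v_{0} + v_{5} = v_{1} + v_{2} + 2·v_{6} + v_{8} — sig = [2:1,1,1,2]
  • {4,10}:  v_{4} + v_{10} = v_{3} + v_{5} + v_{6} + 2·v_{7} — sig = [2:1,1,1,2]
  • {1,4}:  v_{1} + v_{4} = v_{2} + v_{5} + 2·v_{7} — sig = [2:1,1,2]
  • {0,10}:  v_{0} + v_{10} = v_{1} + 2·v_{6} + v_{7} + 2·v_{8} — sig = [2:1,1,2,2]
  • {0,11}:  v_{0} + v_{11} = 2·v_{9} — sig = [2:2]
  • {1,3,6}:  v_{1} + v_{3} + v_{6} = 0 — sig = [3:]
  • {5,7,8}:  v_{5} + v_{7} + v_{8} = 0 — sig = [3:]
  • {5,7,11}:  v_{5} + v_{7} + v_{11} = v_{4} — sig = [3:1]
  • {1,3,9}:  v_{1} + v_{3} + v_{9} = v_{2} + v_{7} + v_{8} — sig = [3:1,1,1]
  • {0,2,7}:  v_{0} + v_{2} + v_{7} = v_{1} + 2·v_{9} — sig = [3:1,2]
  • {1,6,8,9}:  v_{1} + v_{6} + v_{8} + v_{9} = v_{0} — sig = [4:1]
  • {2,3,6,7}:  v_{2} + v_{3} + v_{6} + v_{7} = v_{11} — sig = [4:1]
  • {2,6,7,8}:  v_{2} + v_{6} + v_{7} + v_{8} = v_{9} — sig = [4:1]
  • {2,3,4,6}:  v_{2} + v_{3} + v_{4} + v_{6} = v_{5} + 2·v_{11} — sig = [4:1,2]

Signatures (|P|; sorted positive RHS coefficients), sorted:
[[2:], [2:1], [2:1,1], [2:1,1], [2:1,1], [2:1,1], [2:1,1,1], [2:1,1,1], [2:1,1,1,1], [2:1,1,1,1], [2:1,1,1,2], [2:1,1,1,2], [2:1,1,2], [2:1,1,2,2], [2:2], [3:], [3:], [3:1], [3:1,1,1], [3:1,2], [4:1], [4:1], [4:1], [4:1,2]]


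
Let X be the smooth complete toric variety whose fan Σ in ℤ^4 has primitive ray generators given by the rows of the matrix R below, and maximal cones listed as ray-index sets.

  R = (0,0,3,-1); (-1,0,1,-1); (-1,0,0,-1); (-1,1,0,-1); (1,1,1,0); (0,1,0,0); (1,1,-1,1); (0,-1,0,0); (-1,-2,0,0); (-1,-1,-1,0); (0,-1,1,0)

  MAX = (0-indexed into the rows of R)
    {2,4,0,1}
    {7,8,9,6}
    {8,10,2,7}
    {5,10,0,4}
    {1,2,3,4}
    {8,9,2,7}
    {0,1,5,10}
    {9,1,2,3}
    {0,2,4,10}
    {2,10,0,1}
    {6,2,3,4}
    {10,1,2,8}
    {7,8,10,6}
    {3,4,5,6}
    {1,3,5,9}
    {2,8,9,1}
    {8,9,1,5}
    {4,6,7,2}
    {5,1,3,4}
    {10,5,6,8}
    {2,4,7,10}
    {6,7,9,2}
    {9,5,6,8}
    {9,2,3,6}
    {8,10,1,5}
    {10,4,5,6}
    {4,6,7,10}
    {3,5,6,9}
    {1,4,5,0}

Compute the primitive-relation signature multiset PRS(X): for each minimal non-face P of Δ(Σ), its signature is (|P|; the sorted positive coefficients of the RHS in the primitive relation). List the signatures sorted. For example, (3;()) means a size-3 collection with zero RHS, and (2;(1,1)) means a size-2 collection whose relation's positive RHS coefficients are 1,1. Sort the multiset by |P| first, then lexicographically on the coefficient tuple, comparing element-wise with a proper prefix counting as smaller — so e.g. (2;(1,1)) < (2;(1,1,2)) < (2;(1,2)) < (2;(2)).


Σ has 18 primitive collections:

  {4,9}:  v_{4} + v_{9} = 0 — sig = (2;())
  {5,7}:  v_{5} + v_{7} = 0 — sig = (2;())
  {1,6}:  v_{1} + v_{6} = v_{5} — sig = (2;(1))
  {2,5}:  v_{2} + v_{5} = v_{3} — sig = (2;(1))
  {3,7}:  v_{3} + v_{7} = v_{2} — sig = (2;(1))
  {3,10}:  v_{3} + v_{10} = v_{1} — sig = (2;(1))
  {4,8}:  v_{4} + v_{8} = v_{10} — sig = (2;(1))
  {9,10}:  v_{9} + v_{10} = v_{8} — sig = (2;(1))
  {0,9}:  v_{0} + v_{9} = v_{1} + v_{10} — sig = (2;(1,1))
  {1,7}:  v_{1} + v_{7} = v_{2} + v_{10} — sig = (2;(1,1))
  {3,8}:  v_{3} + v_{8} = v_{1} + v_{9} — sig = (2;(1,1))
  {0,6}:  v_{0} + v_{6} = v_{4} + v_{5} + v_{10} — sig = (2;(1,1,1))
  {0,7}:  v_{0} + v_{7} = v_{2} + v_{4} + 2·v_{10} — sig = (2;(1,1,2))
  {0,3}:  v_{0} + v_{3} = 2·v_{1} + v_{4} — sig = (2;(1,2))
  {0,8}:  v_{0} + v_{8} = v_{1} + 2·v_{10} — sig = (2;(1,2))
  {2,6,10}:  v_{2} + v_{6} + v_{10} = 0 — sig = (3;())
  {1,4,10}:  v_{1} + v_{4} + v_{10} = v_{0} — sig = (3;(1))
  {2,6,8}:  v_{2} + v_{6} + v_{8} = v_{9} — sig = (3;(1))

Sorted signature multiset PRS(X):
{ (2;()) ×2,  (2;(1)) ×6,  (2;(1,1)) ×3,  (2;(1,1,1)),  (2;(1,1,2)),  (2;(1,2)) ×2,  (3;()),  (3;(1)) ×2 }


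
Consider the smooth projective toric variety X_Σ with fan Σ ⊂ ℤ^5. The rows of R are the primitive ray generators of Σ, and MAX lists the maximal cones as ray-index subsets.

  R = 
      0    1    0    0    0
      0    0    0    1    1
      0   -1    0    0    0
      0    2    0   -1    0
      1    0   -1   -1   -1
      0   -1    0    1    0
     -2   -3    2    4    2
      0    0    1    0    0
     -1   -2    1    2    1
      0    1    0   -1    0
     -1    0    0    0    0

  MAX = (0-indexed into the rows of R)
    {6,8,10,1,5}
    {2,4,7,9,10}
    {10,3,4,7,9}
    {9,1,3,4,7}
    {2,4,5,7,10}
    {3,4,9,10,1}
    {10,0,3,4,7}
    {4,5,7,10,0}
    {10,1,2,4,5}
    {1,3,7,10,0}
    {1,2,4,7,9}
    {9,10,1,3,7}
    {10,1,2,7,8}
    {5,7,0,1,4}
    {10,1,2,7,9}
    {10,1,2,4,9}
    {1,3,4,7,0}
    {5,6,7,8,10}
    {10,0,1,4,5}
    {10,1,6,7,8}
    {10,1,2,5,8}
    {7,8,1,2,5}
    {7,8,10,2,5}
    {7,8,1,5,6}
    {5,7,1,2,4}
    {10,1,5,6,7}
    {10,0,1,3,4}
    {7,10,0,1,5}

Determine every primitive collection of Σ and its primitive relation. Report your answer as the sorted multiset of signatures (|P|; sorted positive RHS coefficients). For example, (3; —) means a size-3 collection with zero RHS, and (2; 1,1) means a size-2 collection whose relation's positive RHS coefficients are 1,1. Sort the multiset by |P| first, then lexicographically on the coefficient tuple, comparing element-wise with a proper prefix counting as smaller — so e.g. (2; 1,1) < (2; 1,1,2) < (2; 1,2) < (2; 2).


The 17 primitive collections of Σ (r=11, n=5):

  P={0,2}:  v_{0} + v_{2} = 0  ⇒ sig = (2; —)
  P={5,9}:  v_{5} + v_{9} = 0  ⇒ sig = (2; —)
  P={0,9}:  v_{0} + v_{9} = v_{3}  ⇒ sig = (2; 1)
  P={2,3}:  v_{2} + v_{3} = v_{9}  ⇒ sig = (2; 1)
  P={3,5}:  v_{3} + v_{5} = v_{0}  ⇒ sig = (2; 1)
  P={4,6}:  v_{4} + v_{6} = v_{5} + v_{8}  ⇒ sig = (2; 1,1)
  P={4,8}:  v_{4} + v_{8} = v_{2} + v_{5}  ⇒ sig = (2; 1,1)
  P={3,8}:  v_{3} + v_{8} = v_{1} + v_{7} + v_{10}  ⇒ sig = (2; 1,1,1)
  P={0,8}:  v_{0} + v_{8} = v_{1} + v_{5} + v_{7} + v_{10}  ⇒ sig = (2; 1,1,1,1)
  P={6,9}:  v_{6} + v_{9} = v_{1} + v_{7} + v_{8} + v_{10}  ⇒ sig = (2; 1,1,1,1)
  P={8,9}:  v_{8} + v_{9} = v_{1} + v_{2} + v_{7} + v_{10}  ⇒ sig = (2; 1,1,1,1)
  P={3,6}:  v_{3} + v_{6} = 2·v_{1} + v_{5} + 2·v_{7} + 2·v_{10}  ⇒ sig = (2; 1,2,2,2)
  P={2,6}:  v_{2} + v_{6} = 2·v_{8}  ⇒ sig = (2; 2)
  P={0,6}:  v_{0} + v_{6} = 2·v_{1} + 2·v_{5} + 2·v_{7} + 2·v_{10}  ⇒ sig = (2; 2,2,2,2)
  P={1,4,7,10}:  v_{1} + v_{4} + v_{7} + v_{10} = 0  ⇒ sig = (4; —)
  P={1,2,5,7,10}:  v_{1} + v_{2} + v_{5} + v_{7} + v_{10} = v_{8}  ⇒ sig = (5; 1)
  P={1,5,7,8,10}:  v_{1} + v_{5} + v_{7} + v_{8} + v_{10} = v_{6}  ⇒ sig = (5; 1)

Signatures (|P|; sorted positive RHS coefficients), sorted:
{ (2; —) ×2,  (2; 1) ×3,  (2; 1,1) ×2,  (2; 1,1,1),  (2; 1,1,1,1) ×3,  (2; 1,2,2,2),  (2; 2),  (2; 2,2,2,2),  (4; —),  (5; 1) ×2 }


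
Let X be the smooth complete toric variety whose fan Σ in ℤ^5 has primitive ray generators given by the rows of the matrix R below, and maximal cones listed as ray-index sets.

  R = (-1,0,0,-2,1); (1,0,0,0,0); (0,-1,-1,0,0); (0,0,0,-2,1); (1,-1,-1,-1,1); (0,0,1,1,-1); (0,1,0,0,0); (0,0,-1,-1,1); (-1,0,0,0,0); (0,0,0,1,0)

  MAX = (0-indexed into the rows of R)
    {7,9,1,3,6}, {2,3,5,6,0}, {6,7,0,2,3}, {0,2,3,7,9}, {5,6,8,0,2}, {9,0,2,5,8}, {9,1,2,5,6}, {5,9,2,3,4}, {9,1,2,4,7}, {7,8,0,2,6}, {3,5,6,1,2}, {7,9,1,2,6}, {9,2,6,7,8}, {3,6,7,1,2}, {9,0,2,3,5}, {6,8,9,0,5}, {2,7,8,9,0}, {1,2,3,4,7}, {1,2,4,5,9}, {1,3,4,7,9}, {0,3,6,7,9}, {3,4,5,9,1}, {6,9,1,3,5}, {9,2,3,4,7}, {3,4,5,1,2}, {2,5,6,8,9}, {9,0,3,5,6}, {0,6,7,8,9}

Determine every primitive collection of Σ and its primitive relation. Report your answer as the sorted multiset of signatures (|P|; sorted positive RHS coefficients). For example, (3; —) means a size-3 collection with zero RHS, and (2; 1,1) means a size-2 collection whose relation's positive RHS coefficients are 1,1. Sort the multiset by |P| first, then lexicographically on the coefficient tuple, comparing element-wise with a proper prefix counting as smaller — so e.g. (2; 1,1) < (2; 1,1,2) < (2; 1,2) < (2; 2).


Minimal non-faces — 10 found among 10 rays, 28 max cones:

  • {1,8}:  v_{1} + v_{8} = 0 — sig = (2; —)
  • {5,7}:  v_{5} + v_{7} = 0 — sig = (2; —)
  • {0,1}:  v_{0} + v_{1} = v_{3} — sig = (2; 1)
  • {3,8}:  v_{3} + v_{8} = v_{0} — sig = (2; 1)
  • {4,6}:  v_{4} + v_{6} = v_{1} + v_{7} — sig = (2; 1,1)
  • {4,8}:  v_{4} + v_{8} = v_{2} + v_{3} + v_{9} — sig = (2; 1,1,1)
  • {0,4}:  v_{0} + v_{4} = v_{2} + 2·v_{3} + v_{9} — sig = (2; 1,1,2)
  • {1,2,3,9}:  v_{1} + v_{2} + v_{3} + v_{9} = v_{4} — sig = (4; 1)
  • {2,3,6,9}:  v_{2} + v_{3} + v_{6} + v_{9} = v_{7} — sig = (4; 1)
  • {0,2,6,9}:  v_{0} + v_{2} + v_{6} + v_{9} = v_{7} + v_{8} — sig = (4; 1,1)

Sorted signature multiset PRS(X):
    (2; —)
    (2; —)
    (2; 1)
    (2; 1)
    (2; 1,1)
    (2; 1,1,1)
    (2; 1,1,2)
    (4; 1)
    (4; 1)
    (4; 1,1)


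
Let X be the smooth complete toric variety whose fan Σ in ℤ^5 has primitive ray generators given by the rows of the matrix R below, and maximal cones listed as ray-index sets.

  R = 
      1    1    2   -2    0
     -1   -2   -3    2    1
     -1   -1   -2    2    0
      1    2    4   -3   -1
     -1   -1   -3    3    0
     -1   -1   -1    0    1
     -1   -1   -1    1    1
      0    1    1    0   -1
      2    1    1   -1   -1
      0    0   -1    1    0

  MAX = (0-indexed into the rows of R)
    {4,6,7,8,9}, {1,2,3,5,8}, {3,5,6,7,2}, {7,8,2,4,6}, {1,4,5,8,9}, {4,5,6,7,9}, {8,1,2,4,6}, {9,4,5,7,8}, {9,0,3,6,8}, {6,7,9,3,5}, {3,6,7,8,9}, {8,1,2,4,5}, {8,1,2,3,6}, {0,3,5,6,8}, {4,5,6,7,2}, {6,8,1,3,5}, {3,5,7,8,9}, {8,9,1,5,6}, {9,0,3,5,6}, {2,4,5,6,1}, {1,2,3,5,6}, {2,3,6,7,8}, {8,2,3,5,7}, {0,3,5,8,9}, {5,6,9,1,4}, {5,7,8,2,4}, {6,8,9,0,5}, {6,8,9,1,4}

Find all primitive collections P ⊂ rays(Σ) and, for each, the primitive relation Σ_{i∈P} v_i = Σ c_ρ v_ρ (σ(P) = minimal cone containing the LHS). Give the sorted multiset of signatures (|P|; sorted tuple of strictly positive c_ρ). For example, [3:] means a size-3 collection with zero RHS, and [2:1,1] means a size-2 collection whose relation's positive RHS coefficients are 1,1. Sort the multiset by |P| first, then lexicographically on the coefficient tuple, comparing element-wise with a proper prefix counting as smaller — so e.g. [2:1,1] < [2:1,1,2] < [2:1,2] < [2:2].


12 minimal non-faces of Δ(Σ) (on 10 rays):

  P = {0,2}:  v_{0} + v_{2} = 0 ; sig = [2:]
  P = {0,4}:  v_{0} + v_{4} = v_{9} ; sig = [2:1]
  P = {1,7}:  v_{1} + v_{7} = v_{2} ; sig = [2:1]
  P = {2,9}:  v_{2} + v_{9} = v_{4} ; sig = [2:1]
  P = {3,4}:  v_{3} + v_{4} = v_{7} ; sig = [2:1]
  P = {0,7}:  v_{0} + v_{7} = v_{3} + v_{9} ; sig = [2:1,1]
  P = {0,1}:  v_{0} + v_{1} = v_{5} + v_{6} + v_{8} ; sig = [2:1,1,1]
  P = {1,3,9}:  v_{1} + v_{3} + v_{9} = 0 ; sig = [3:]
  P = {5,6,7,8}:  v_{5} + v_{6} + v_{7} + v_{8} = 0 ; sig = [4:]
  P = {2,5,6,8}:  v_{2} + v_{5} + v_{6} + v_{8} = v_{1} ; sig = [4:1]
  P = {4,5,6,8}:  v_{4} + v_{5} + v_{6} + v_{8} = v_{1} + v_{9} ; sig = [4:1,1]
  P = {3,5,6,8,9}:  v_{3} + v_{5} + v_{6} + v_{8} + v_{9} = v_{0} ; sig = [5:1]

Sorted signature multiset PRS(X):
[[2:], [2:1], [2:1], [2:1], [2:1], [2:1,1], [2:1,1,1], [3:], [4:], [4:1], [4:1,1], [5:1]]


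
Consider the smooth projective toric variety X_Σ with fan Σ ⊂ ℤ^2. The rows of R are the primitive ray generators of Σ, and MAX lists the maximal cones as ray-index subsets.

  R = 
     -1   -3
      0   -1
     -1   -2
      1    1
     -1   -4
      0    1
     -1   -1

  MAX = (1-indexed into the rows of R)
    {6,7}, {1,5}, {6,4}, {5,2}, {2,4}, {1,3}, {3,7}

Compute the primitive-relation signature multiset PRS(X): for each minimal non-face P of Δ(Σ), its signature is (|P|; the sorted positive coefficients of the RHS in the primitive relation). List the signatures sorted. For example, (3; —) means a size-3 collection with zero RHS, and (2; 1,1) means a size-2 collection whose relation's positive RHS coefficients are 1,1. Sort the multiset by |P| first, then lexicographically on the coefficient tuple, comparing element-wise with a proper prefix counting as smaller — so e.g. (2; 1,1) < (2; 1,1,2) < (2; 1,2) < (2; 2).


|primitive collections| = 14. Relations:

  P = {2,6}:  v_{2} + v_{6} = 0  ⟹  sig = (2; —)
  P = {4,7}:  v_{4} + v_{7} = 0  ⟹  sig = (2; —)
  P = {1,2}:  v_{1} + v_{2} = v_{5}  ⟹  sig = (2; 1)
  P = {1,6}:  v_{1} + v_{6} = v_{3}  ⟹  sig = (2; 1)
  P = {2,3}:  v_{2} + v_{3} = v_{1}  ⟹  sig = (2; 1)
  P = {2,7}:  v_{2} + v_{7} = v_{3}  ⟹  sig = (2; 1)
  P = {3,4}:  v_{3} + v_{4} = v_{2}  ⟹  sig = (2; 1)
  P = {3,6}:  v_{3} + v_{6} = v_{7}  ⟹  sig = (2; 1)
  P = {5,6}:  v_{5} + v_{6} = v_{1}  ⟹  sig = (2; 1)
  P = {5,7}:  v_{5} + v_{7} = v_{1} + v_{3}  ⟹  sig = (2; 1,1)
  P = {1,4}:  v_{1} + v_{4} = 2·v_{2}  ⟹  sig = (2; 2)
  P = {1,7}:  v_{1} + v_{7} = 2·v_{3}  ⟹  sig = (2; 2)
  P = {3,5}:  v_{3} + v_{5} = 2·v_{1}  ⟹  sig = (2; 2)
  P = {4,5}:  v_{4} + v_{5} = 3·v_{2}  ⟹  sig = (2; 3)

Sorted signature multiset PRS(X):
{ (2; —) ×2,  (2; 1) ×7,  (2; 1,1),  (2; 2) ×3,  (2; 3) }
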